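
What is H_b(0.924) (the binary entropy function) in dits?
0.1168 dits

The binary entropy function is:
H(p) = -p log(p) - (1-p) log(1-p)

H(0.924) = -0.924 × log_10(0.924) - 0.076 × log_10(0.076)
H(0.924) = 0.1168 dits

Note: Binary entropy is maximized at p=0.5 (H=1 bit) and minimized at p=0 or p=1 (H=0).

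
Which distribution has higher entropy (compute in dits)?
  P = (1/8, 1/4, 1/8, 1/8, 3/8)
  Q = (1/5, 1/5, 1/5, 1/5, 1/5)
Q

Computing entropies in dits:
H(P) = 0.6489
H(Q) = 0.6990

Distribution Q has higher entropy.

Intuition: The distribution closer to uniform (more spread out) has higher entropy.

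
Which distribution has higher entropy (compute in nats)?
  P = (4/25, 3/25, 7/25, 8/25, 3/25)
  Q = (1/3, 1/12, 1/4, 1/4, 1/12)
P

Computing entropies in nats:
H(P) = 1.5231
H(Q) = 1.4735

Distribution P has higher entropy.

Intuition: The distribution closer to uniform (more spread out) has higher entropy.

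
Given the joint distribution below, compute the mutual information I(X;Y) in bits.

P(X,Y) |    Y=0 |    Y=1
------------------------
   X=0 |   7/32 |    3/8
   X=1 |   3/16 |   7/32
0.0062 bits

Mutual information: I(X;Y) = H(X) + H(Y) - H(X,Y)

Marginals:
P(X) = (19/32, 13/32), H(X) = 0.9745 bits
P(Y) = (13/32, 19/32), H(Y) = 0.9745 bits

Joint entropy: H(X,Y) = 1.9427 bits

I(X;Y) = 0.9745 + 0.9745 - 1.9427 = 0.0062 bits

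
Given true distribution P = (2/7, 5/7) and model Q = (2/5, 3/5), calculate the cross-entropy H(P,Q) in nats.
0.6267 nats

Cross-entropy: H(P,Q) = -Σ p(x) log q(x)

Alternatively: H(P,Q) = H(P) + D_KL(P||Q)
H(P) = 0.5983 nats
D_KL(P||Q) = 0.0284 nats

H(P,Q) = 0.5983 + 0.0284 = 0.6267 nats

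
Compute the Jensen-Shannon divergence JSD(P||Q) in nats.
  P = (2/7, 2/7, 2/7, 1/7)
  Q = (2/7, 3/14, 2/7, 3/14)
0.0062 nats

Jensen-Shannon divergence is:
JSD(P||Q) = 0.5 × D_KL(P||M) + 0.5 × D_KL(Q||M)
where M = 0.5 × (P + Q) is the mixture distribution.

M = 0.5 × (2/7, 2/7, 2/7, 1/7) + 0.5 × (2/7, 3/14, 2/7, 3/14) = (2/7, 1/4, 2/7, 5/28)

D_KL(P||M) = 0.0063 nats
D_KL(Q||M) = 0.0060 nats

JSD(P||Q) = 0.5 × 0.0063 + 0.5 × 0.0060 = 0.0062 nats

Unlike KL divergence, JSD is symmetric and bounded: 0 ≤ JSD ≤ log(2).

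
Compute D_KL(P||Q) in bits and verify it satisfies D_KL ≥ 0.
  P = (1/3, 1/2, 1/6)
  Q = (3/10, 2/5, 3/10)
0.0703 bits

KL divergence satisfies the Gibbs inequality: D_KL(P||Q) ≥ 0 for all distributions P, Q.

D_KL(P||Q) = Σ p(x) log(p(x)/q(x))
Term by term:
  x=0: 1/3 × log_2[(1/3)/(3/10)] = 0.0507
  x=1: 1/2 × log_2[(1/2)/(2/5)] = 0.1610
  x=2: 1/6 × log_2[(1/6)/(3/10)] = -0.1413
D_KL(P||Q) = 0.0703 bits

D_KL(P||Q) = 0.0703 ≥ 0 ✓

This non-negativity is a fundamental property: relative entropy cannot be negative because it measures how different Q is from P.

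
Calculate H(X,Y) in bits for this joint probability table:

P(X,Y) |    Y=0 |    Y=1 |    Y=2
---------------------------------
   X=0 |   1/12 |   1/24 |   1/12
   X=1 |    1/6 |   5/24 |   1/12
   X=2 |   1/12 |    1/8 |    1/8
3.0383 bits

Joint entropy is H(X,Y) = -Σ_{x,y} p(x,y) log p(x,y).

Summing over all non-zero entries:
H(X,Y) = -[1/12·log_2(1/12) + 1/24·log_2(1/24) + 1/12·log_2(1/12) + 1/6·log_2(1/6) + 5/24·log_2(5/24) + 1/12·log_2(1/12) + 1/12·log_2(1/12) + 1/8·log_2(1/8) + 1/8·log_2(1/8)]
H(X,Y) = 3.0383 bits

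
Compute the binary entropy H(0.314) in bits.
0.8977 bits

The binary entropy function is:
H(p) = -p log(p) - (1-p) log(1-p)

H(0.314) = -0.314 × log_2(0.314) - 0.686 × log_2(0.686)
H(0.314) = 0.8977 bits

Note: Binary entropy is maximized at p=0.5 (H=1 bit) and minimized at p=0 or p=1 (H=0).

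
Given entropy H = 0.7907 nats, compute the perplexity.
2.2049

Perplexity is e^H (or exp(H) for natural log).

H = 0.7907 nats
Perplexity = e^0.7907 = 2.2049

Interpretation: The model's uncertainty is equivalent to choosing uniformly among 2.2 options.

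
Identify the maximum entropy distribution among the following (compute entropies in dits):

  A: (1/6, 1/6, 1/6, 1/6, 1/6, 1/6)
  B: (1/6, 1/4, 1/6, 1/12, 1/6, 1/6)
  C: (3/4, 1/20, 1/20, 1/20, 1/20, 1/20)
A

For a discrete distribution over n outcomes, entropy is maximized by the uniform distribution.

Computing entropies:
H(A) = 0.7782 dits
H(B) = 0.7592 dits
H(C) = 0.4190 dits

The uniform distribution (where all probabilities equal 1/6) achieves the maximum entropy of log_10(6) = 0.7782 dits.

Distribution A has the highest entropy.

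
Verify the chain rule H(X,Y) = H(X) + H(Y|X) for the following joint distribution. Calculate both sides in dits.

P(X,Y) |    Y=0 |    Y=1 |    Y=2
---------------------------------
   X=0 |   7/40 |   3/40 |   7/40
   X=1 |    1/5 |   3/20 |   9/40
H(X,Y) = 0.7584, H(X) = 0.2961, H(Y|X) = 0.4623 (all in dits)

Chain rule: H(X,Y) = H(X) + H(Y|X)

Left side — joint entropy directly:
H(X,Y) = -Σ p(x,y) log p(x,y) = 0.7584 dits

Right side — compute H(Y|X) from the conditional distributions:
P(X) = (17/40, 23/40), so H(X) = 0.2961 dits
H(Y|X) = Σ_x P(X=x) · H(Y|X=x):
  P(Y|X=0) = (7/17, 3/17, 7/17), H(Y|X=0) = 0.4503, weight P(X=0) = 17/40
  P(Y|X=1) = (8/23, 6/23, 9/23), H(Y|X=1) = 0.4712, weight P(X=1) = 23/40
H(Y|X) = 0.4623 dits

H(X) + H(Y|X) = 0.2961 + 0.4623 = 0.7584 dits

Both sides equal 0.7584 dits. ✓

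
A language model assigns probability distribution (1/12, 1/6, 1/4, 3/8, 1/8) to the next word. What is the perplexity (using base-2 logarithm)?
4.3930

Perplexity is 2^H (or exp(H) for natural log).

First, H = -Σ p log p = 2.1352 bits
Perplexity = 2^2.1352 = 4.3930

Interpretation: The model's uncertainty is equivalent to choosing uniformly among 4.4 options.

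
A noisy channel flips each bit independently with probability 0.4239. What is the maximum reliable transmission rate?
0.0168 bits

For a binary symmetric channel (BSC) with error probability p:
Capacity C = 1 - H(p) bits per symbol

where H(p) = -p log₂(p) - (1-p) log₂(1-p) is the binary entropy function.

H(0.4239) = 0.9832 bits
C = 1 - 0.9832 = 0.0168 bits per symbol

This means we can reliably transmit up to 0.0168 bits of information per channel use.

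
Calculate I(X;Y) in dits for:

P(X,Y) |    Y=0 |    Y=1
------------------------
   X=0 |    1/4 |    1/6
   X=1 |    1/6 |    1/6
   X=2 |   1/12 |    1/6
0.0098 dits

Mutual information: I(X;Y) = H(X) + H(Y) - H(X,Y)

Marginals:
P(X) = (5/12, 1/3, 1/4), H(X) = 0.4680 dits
P(Y) = (1/2, 1/2), H(Y) = 0.3010 dits

Joint entropy: H(X,Y) = 0.7592 dits

I(X;Y) = 0.4680 + 0.3010 - 0.7592 = 0.0098 dits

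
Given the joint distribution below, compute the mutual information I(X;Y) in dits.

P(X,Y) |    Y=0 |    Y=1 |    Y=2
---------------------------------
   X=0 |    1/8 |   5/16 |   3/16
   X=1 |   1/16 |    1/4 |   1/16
0.0066 dits

Mutual information: I(X;Y) = H(X) + H(Y) - H(X,Y)

Marginals:
P(X) = (5/8, 3/8), H(X) = 0.2873 dits
P(Y) = (3/16, 9/16, 1/4), H(Y) = 0.4274 dits

Joint entropy: H(X,Y) = 0.7081 dits

I(X;Y) = 0.2873 + 0.4274 - 0.7081 = 0.0066 dits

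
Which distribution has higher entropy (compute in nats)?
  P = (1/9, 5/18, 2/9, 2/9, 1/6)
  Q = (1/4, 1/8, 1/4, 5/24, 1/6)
Q

Computing entropies in nats:
H(P) = 1.5671
H(Q) = 1.5785

Distribution Q has higher entropy.

Intuition: The distribution closer to uniform (more spread out) has higher entropy.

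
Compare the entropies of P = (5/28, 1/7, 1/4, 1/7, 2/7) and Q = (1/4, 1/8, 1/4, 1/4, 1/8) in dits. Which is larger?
P

Computing entropies in dits:
H(P) = 0.6810
H(Q) = 0.6773

Distribution P has higher entropy.

Intuition: The distribution closer to uniform (more spread out) has higher entropy.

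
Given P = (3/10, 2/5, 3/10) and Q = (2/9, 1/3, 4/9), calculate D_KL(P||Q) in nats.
0.0450 nats

KL divergence: D_KL(P||Q) = Σ p(x) log(p(x)/q(x))

Computing term by term:
  x=0: 3/10 × log_e[(3/10)/(2/9)] = 3/10 × 0.3001 = 0.0900
  x=1: 2/5 × log_e[(2/5)/(1/3)] = 2/5 × 0.1823 = 0.0729
  x=2: 3/10 × log_e[(3/10)/(4/9)] = 3/10 × -0.3930 = -0.1179

D_KL(P||Q) = 0.0450 nats

Note: KL divergence is always non-negative and equals 0 iff P = Q.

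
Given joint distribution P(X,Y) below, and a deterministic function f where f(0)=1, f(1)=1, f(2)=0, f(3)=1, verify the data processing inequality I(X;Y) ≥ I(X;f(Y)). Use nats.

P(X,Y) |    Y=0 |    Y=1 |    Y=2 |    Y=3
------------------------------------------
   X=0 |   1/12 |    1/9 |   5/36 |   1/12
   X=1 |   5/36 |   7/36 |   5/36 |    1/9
I(X;Y) = 0.0066, I(X;f(Y)) = 0.0055, inequality holds: 0.0066 ≥ 0.0055

Data Processing Inequality: For any Markov chain X → Y → Z, we have I(X;Y) ≥ I(X;Z).

Here Z = f(Y) is a deterministic function of Y, forming X → Y → Z.

Original I(X;Y) = 0.0066 nats

After applying f:
P(X,Z) where Z=f(Y):
- P(X,Z=0) = P(X,Y=2)
- P(X,Z=1) = P(X,Y=0) + P(X,Y=1) + P(X,Y=3)

I(X;Z) = I(X;f(Y)) = 0.0055 nats

Verification: 0.0066 ≥ 0.0055 ✓

Information cannot be created by processing; the function f can only lose information about X.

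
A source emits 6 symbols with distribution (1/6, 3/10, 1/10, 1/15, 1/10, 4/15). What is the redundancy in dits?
0.0601 dits

Redundancy measures how far a source is from maximum entropy:
R = H_max - H(X)

Maximum entropy for 6 symbols: H_max = log_10(6) = 0.7782 dits
Actual entropy: H(X) = 0.7180 dits
Redundancy: R = 0.7782 - 0.7180 = 0.0601 dits

This redundancy represents potential for compression: the source could be compressed by 0.0601 dits per symbol.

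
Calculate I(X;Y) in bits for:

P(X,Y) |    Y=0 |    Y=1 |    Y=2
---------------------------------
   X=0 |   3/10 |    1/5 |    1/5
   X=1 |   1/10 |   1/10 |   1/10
0.0058 bits

Mutual information: I(X;Y) = H(X) + H(Y) - H(X,Y)

Marginals:
P(X) = (7/10, 3/10), H(X) = 0.8813 bits
P(Y) = (2/5, 3/10, 3/10), H(Y) = 1.5710 bits

Joint entropy: H(X,Y) = 2.4464 bits

I(X;Y) = 0.8813 + 1.5710 - 2.4464 = 0.0058 bits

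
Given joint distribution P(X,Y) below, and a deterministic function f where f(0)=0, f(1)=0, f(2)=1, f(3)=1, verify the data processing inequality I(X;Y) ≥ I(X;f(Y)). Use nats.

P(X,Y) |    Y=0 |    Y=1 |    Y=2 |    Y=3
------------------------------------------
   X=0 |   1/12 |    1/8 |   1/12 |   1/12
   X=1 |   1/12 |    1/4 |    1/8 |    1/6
I(X;Y) = 0.0080, I(X;f(Y)) = 0.0002, inequality holds: 0.0080 ≥ 0.0002

Data Processing Inequality: For any Markov chain X → Y → Z, we have I(X;Y) ≥ I(X;Z).

Here Z = f(Y) is a deterministic function of Y, forming X → Y → Z.

Original I(X;Y) = 0.0080 nats

After applying f:
P(X,Z) where Z=f(Y):
- P(X,Z=0) = P(X,Y=0) + P(X,Y=1)
- P(X,Z=1) = P(X,Y=2) + P(X,Y=3)

I(X;Z) = I(X;f(Y)) = 0.0002 nats

Verification: 0.0080 ≥ 0.0002 ✓

Information cannot be created by processing; the function f can only lose information about X.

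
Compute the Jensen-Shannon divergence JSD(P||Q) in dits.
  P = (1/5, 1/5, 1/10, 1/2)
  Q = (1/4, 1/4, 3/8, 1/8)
0.0458 dits

Jensen-Shannon divergence is:
JSD(P||Q) = 0.5 × D_KL(P||M) + 0.5 × D_KL(Q||M)
where M = 0.5 × (P + Q) is the mixture distribution.

M = 0.5 × (1/5, 1/5, 1/10, 1/2) + 0.5 × (1/4, 1/4, 3/8, 1/8) = (9/40, 9/40, 0.2375, 5/16)

D_KL(P||M) = 0.0440 dits
D_KL(Q||M) = 0.0475 dits

JSD(P||Q) = 0.5 × 0.0440 + 0.5 × 0.0475 = 0.0458 dits

Unlike KL divergence, JSD is symmetric and bounded: 0 ≤ JSD ≤ log(2).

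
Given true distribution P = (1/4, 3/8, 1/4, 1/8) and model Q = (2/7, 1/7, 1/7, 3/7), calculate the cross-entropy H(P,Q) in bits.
2.3592 bits

Cross-entropy: H(P,Q) = -Σ p(x) log q(x)

Alternatively: H(P,Q) = H(P) + D_KL(P||Q)
H(P) = 1.9056 bits
D_KL(P||Q) = 0.4536 bits

H(P,Q) = 1.9056 + 0.4536 = 2.3592 bits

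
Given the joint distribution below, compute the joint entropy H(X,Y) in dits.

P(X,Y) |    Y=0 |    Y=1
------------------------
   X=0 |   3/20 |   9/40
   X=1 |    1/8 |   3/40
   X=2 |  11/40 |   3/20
0.7444 dits

Joint entropy is H(X,Y) = -Σ_{x,y} p(x,y) log p(x,y).

Summing over all non-zero entries:
H(X,Y) = -[3/20·log_10(3/20) + 9/40·log_10(9/40) + 1/8·log_10(1/8) + 3/40·log_10(3/40) + 11/40·log_10(11/40) + 3/20·log_10(3/20)]
H(X,Y) = 0.7444 dits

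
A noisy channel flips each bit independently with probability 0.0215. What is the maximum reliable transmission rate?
0.8502 bits

For a binary symmetric channel (BSC) with error probability p:
Capacity C = 1 - H(p) bits per symbol

where H(p) = -p log₂(p) - (1-p) log₂(1-p) is the binary entropy function.

H(0.0215) = 0.1498 bits
C = 1 - 0.1498 = 0.8502 bits per symbol

This means we can reliably transmit up to 0.8502 bits of information per channel use.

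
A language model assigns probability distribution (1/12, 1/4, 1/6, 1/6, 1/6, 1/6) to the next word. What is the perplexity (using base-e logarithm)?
5.7440

Perplexity is e^H (or exp(H) for natural log).

First, H = -Σ p log p = 1.7482 nats
Perplexity = e^1.7482 = 5.7440

Interpretation: The model's uncertainty is equivalent to choosing uniformly among 5.7 options.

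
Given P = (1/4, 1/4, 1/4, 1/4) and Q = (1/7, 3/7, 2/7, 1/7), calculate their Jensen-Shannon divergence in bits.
0.0394 bits

Jensen-Shannon divergence is:
JSD(P||Q) = 0.5 × D_KL(P||M) + 0.5 × D_KL(Q||M)
where M = 0.5 × (P + Q) is the mixture distribution.

M = 0.5 × (1/4, 1/4, 1/4, 1/4) + 0.5 × (1/7, 3/7, 2/7, 1/7) = (0.196429, 0.339286, 0.267857, 0.196429)

D_KL(P||M) = 0.0389 bits
D_KL(Q||M) = 0.0398 bits

JSD(P||Q) = 0.5 × 0.0389 + 0.5 × 0.0398 = 0.0394 bits

Unlike KL divergence, JSD is symmetric and bounded: 0 ≤ JSD ≤ log(2).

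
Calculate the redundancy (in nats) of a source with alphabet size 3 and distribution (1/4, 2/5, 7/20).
0.0181 nats

Redundancy measures how far a source is from maximum entropy:
R = H_max - H(X)

Maximum entropy for 3 symbols: H_max = log_e(3) = 1.0986 nats
Actual entropy: H(X) = 1.0805 nats
Redundancy: R = 1.0986 - 1.0805 = 0.0181 nats

This redundancy represents potential for compression: the source could be compressed by 0.0181 nats per symbol.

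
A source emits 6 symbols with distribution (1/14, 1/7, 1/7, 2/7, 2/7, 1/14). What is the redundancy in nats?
0.1429 nats

Redundancy measures how far a source is from maximum entropy:
R = H_max - H(X)

Maximum entropy for 6 symbols: H_max = log_e(6) = 1.7918 nats
Actual entropy: H(X) = 1.6488 nats
Redundancy: R = 1.7918 - 1.6488 = 0.1429 nats

This redundancy represents potential for compression: the source could be compressed by 0.1429 nats per symbol.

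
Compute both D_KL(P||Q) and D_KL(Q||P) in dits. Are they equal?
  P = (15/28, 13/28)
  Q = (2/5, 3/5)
D_KL(P||Q) = 0.0163, D_KL(Q||P) = 0.0161

KL divergence is not symmetric: D_KL(P||Q) ≠ D_KL(Q||P) in general.

D_KL(P||Q) = 0.0163 dits
D_KL(Q||P) = 0.0161 dits

No, they are not equal!

This asymmetry is why KL divergence is not a true distance metric.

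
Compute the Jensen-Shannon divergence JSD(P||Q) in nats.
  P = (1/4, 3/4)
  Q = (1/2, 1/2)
0.0338 nats

Jensen-Shannon divergence is:
JSD(P||Q) = 0.5 × D_KL(P||M) + 0.5 × D_KL(Q||M)
where M = 0.5 × (P + Q) is the mixture distribution.

M = 0.5 × (1/4, 3/4) + 0.5 × (1/2, 1/2) = (3/8, 5/8)

D_KL(P||M) = 0.0354 nats
D_KL(Q||M) = 0.0323 nats

JSD(P||Q) = 0.5 × 0.0354 + 0.5 × 0.0323 = 0.0338 nats

Unlike KL divergence, JSD is symmetric and bounded: 0 ≤ JSD ≤ log(2).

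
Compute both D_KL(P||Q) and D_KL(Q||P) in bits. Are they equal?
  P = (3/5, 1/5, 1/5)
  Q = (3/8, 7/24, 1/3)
D_KL(P||Q) = 0.1506, D_KL(Q||P) = 0.1501

KL divergence is not symmetric: D_KL(P||Q) ≠ D_KL(Q||P) in general.

D_KL(P||Q) = 0.1506 bits
D_KL(Q||P) = 0.1501 bits

No, they are not equal!

This asymmetry is why KL divergence is not a true distance metric.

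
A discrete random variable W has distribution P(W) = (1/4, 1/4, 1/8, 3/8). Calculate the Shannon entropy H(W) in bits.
1.9056 bits

Shannon entropy is H(X) = -Σ p(x) log p(x).

For P = (1/4, 1/4, 1/8, 3/8):
H = -1/4 × log_2(1/4) -1/4 × log_2(1/4) -1/8 × log_2(1/8) -3/8 × log_2(3/8)
H = 1.9056 bits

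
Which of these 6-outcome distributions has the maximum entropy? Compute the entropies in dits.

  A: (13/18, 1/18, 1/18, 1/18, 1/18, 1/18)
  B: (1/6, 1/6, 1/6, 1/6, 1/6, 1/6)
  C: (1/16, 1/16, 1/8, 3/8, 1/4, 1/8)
B

For a discrete distribution over n outcomes, entropy is maximized by the uniform distribution.

Computing entropies:
H(A) = 0.4508 dits
H(B) = 0.7782 dits
H(C) = 0.6865 dits

The uniform distribution (where all probabilities equal 1/6) achieves the maximum entropy of log_10(6) = 0.7782 dits.

Distribution B has the highest entropy.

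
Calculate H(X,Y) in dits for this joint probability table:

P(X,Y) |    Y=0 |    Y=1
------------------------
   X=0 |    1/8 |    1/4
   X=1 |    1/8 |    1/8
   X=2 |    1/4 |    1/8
0.7526 dits

Joint entropy is H(X,Y) = -Σ_{x,y} p(x,y) log p(x,y).

Summing over all non-zero entries:
H(X,Y) = -[1/8·log_10(1/8) + 1/4·log_10(1/4) + 1/8·log_10(1/8) + 1/8·log_10(1/8) + 1/4·log_10(1/4) + 1/8·log_10(1/8)]
H(X,Y) = 0.7526 dits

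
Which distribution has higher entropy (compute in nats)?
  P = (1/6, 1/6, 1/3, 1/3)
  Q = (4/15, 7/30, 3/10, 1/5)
Q

Computing entropies in nats:
H(P) = 1.3297
H(Q) = 1.3751

Distribution Q has higher entropy.

Intuition: The distribution closer to uniform (more spread out) has higher entropy.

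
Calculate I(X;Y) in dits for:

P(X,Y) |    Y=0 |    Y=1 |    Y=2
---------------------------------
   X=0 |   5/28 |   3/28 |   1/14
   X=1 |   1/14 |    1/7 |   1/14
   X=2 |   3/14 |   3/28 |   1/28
0.0200 dits

Mutual information: I(X;Y) = H(X) + H(Y) - H(X,Y)

Marginals:
P(X) = (5/14, 2/7, 5/14), H(X) = 0.4748 dits
P(Y) = (13/28, 5/14, 5/28), H(Y) = 0.4480 dits

Joint entropy: H(X,Y) = 0.9028 dits

I(X;Y) = 0.4748 + 0.4480 - 0.9028 = 0.0200 dits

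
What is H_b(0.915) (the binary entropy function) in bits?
0.4196 bits

The binary entropy function is:
H(p) = -p log(p) - (1-p) log(1-p)

H(0.915) = -0.915 × log_2(0.915) - 0.085 × log_2(0.085)
H(0.915) = 0.4196 bits

Note: Binary entropy is maximized at p=0.5 (H=1 bit) and minimized at p=0 or p=1 (H=0).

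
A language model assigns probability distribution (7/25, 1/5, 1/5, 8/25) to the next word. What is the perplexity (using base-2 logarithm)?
3.9150

Perplexity is 2^H (or exp(H) for natural log).

First, H = -Σ p log p = 1.9690 bits
Perplexity = 2^1.9690 = 3.9150

Interpretation: The model's uncertainty is equivalent to choosing uniformly among 3.9 options.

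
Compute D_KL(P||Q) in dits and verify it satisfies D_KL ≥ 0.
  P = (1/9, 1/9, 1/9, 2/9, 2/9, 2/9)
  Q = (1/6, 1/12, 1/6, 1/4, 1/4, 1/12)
0.0467 dits

KL divergence satisfies the Gibbs inequality: D_KL(P||Q) ≥ 0 for all distributions P, Q.

D_KL(P||Q) = Σ p(x) log(p(x)/q(x))
Term by term:
  x=0: 1/9 × log_10[(1/9)/(1/6)] = -0.0196
  x=1: 1/9 × log_10[(1/9)/(1/12)] = 0.0139
  x=2: 1/9 × log_10[(1/9)/(1/6)] = -0.0196
  x=3: 2/9 × log_10[(2/9)/(1/4)] = -0.0114
  x=4: 2/9 × log_10[(2/9)/(1/4)] = -0.0114
  x=5: 2/9 × log_10[(2/9)/(1/12)] = 0.0947
D_KL(P||Q) = 0.0467 dits

D_KL(P||Q) = 0.0467 ≥ 0 ✓

This non-negativity is a fundamental property: relative entropy cannot be negative because it measures how different Q is from P.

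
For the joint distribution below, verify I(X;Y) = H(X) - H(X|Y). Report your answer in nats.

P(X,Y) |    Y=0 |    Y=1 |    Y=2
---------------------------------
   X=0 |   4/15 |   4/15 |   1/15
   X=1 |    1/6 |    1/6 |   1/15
I(X;Y) = 0.0032 nats

Mutual information has multiple equivalent forms:
- I(X;Y) = H(X) - H(X|Y)
- I(X;Y) = H(Y) - H(Y|X)
- I(X;Y) = H(X) + H(Y) - H(X,Y)

Computing all quantities:
H(X) = 0.6730, H(Y) = 0.9934, H(X,Y) = 1.6633
H(X|Y) = 0.6699, H(Y|X) = 0.9903

Verification:
H(X) - H(X|Y) = 0.6730 - 0.6699 = 0.0032
H(Y) - H(Y|X) = 0.9934 - 0.9903 = 0.0032
H(X) + H(Y) - H(X,Y) = 0.6730 + 0.9934 - 1.6633 = 0.0032

All forms give I(X;Y) = 0.0032 nats. ✓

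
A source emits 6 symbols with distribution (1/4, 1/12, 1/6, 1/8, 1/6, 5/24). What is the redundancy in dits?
0.0235 dits

Redundancy measures how far a source is from maximum entropy:
R = H_max - H(X)

Maximum entropy for 6 symbols: H_max = log_10(6) = 0.7782 dits
Actual entropy: H(X) = 0.7546 dits
Redundancy: R = 0.7782 - 0.7546 = 0.0235 dits

This redundancy represents potential for compression: the source could be compressed by 0.0235 dits per symbol.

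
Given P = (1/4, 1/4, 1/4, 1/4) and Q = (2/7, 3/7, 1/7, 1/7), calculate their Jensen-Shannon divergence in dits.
0.0118 dits

Jensen-Shannon divergence is:
JSD(P||Q) = 0.5 × D_KL(P||M) + 0.5 × D_KL(Q||M)
where M = 0.5 × (P + Q) is the mixture distribution.

M = 0.5 × (1/4, 1/4, 1/4, 1/4) + 0.5 × (2/7, 3/7, 1/7, 1/7) = (0.267857, 0.339286, 0.196429, 0.196429)

D_KL(P||M) = 0.0117 dits
D_KL(Q||M) = 0.0120 dits

JSD(P||Q) = 0.5 × 0.0117 + 0.5 × 0.0120 = 0.0118 dits

Unlike KL divergence, JSD is symmetric and bounded: 0 ≤ JSD ≤ log(2).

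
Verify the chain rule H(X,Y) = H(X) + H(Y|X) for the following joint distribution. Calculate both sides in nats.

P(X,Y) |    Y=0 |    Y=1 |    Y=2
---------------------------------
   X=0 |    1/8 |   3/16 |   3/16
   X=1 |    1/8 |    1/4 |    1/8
H(X,Y) = 1.7541, H(X) = 0.6931, H(Y|X) = 1.0610 (all in nats)

Chain rule: H(X,Y) = H(X) + H(Y|X)

Left side — joint entropy directly:
H(X,Y) = -Σ p(x,y) log p(x,y) = 1.7541 nats

Right side — compute H(Y|X) from the conditional distributions:
P(X) = (1/2, 1/2), so H(X) = 0.6931 nats
H(Y|X) = Σ_x P(X=x) · H(Y|X=x):
  P(Y|X=0) = (1/4, 3/8, 3/8), H(Y|X=0) = 1.0822, weight P(X=0) = 1/2
  P(Y|X=1) = (1/4, 1/2, 1/4), H(Y|X=1) = 1.0397, weight P(X=1) = 1/2
H(Y|X) = 1.0610 nats

H(X) + H(Y|X) = 0.6931 + 1.0610 = 1.7541 nats

Both sides equal 1.7541 nats. ✓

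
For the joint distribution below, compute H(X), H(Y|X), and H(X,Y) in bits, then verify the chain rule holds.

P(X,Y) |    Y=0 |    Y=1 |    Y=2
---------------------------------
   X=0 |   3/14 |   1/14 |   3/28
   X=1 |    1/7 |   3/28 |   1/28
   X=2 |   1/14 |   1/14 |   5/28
H(X,Y) = 2.9992, H(X) = 1.5722, H(Y|X) = 1.4269 (all in bits)

Chain rule: H(X,Y) = H(X) + H(Y|X)

Left side — joint entropy directly:
H(X,Y) = -Σ p(x,y) log p(x,y) = 2.9992 bits

Right side — compute H(Y|X) from the conditional distributions:
P(X) = (11/28, 2/7, 9/28), so H(X) = 1.5722 bits
H(Y|X) = Σ_x P(X=x) · H(Y|X=x):
  P(Y|X=0) = (6/11, 2/11, 3/11), H(Y|X=0) = 1.4354, weight P(X=0) = 11/28
  P(Y|X=1) = (1/2, 3/8, 1/8), H(Y|X=1) = 1.4056, weight P(X=1) = 2/7
  P(Y|X=2) = (2/9, 2/9, 5/9), H(Y|X=2) = 1.4355, weight P(X=2) = 9/28
H(Y|X) = 1.4269 bits

H(X) + H(Y|X) = 1.5722 + 1.4269 = 2.9992 bits

Both sides equal 2.9992 bits. ✓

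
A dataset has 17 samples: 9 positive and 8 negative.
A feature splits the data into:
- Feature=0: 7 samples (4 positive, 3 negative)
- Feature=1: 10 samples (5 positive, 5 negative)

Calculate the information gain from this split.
0.0036 bits

Information Gain = H(Y) - H(Y|Feature)

Before split:
P(positive) = 9/17 = 0.5294
H(Y) = 0.9975 bits

After split:
Feature=0: H = 0.9852 bits (weight = 7/17)
Feature=1: H = 1.0000 bits (weight = 10/17)
H(Y|Feature) = (7/17)×0.9852 + (10/17)×1.0000 = 0.9939 bits

Information Gain = 0.9975 - 0.9939 = 0.0036 bits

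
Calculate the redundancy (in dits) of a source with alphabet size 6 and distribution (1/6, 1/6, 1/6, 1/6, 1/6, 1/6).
0.0000 dits

Redundancy measures how far a source is from maximum entropy:
R = H_max - H(X)

Maximum entropy for 6 symbols: H_max = log_10(6) = 0.7782 dits
Actual entropy: H(X) = 0.7782 dits
Redundancy: R = 0.7782 - 0.7782 = 0.0000 dits

This redundancy represents potential for compression: the source could be compressed by 0.0000 dits per symbol.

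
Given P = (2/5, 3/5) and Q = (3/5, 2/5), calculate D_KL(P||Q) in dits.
0.0352 dits

KL divergence: D_KL(P||Q) = Σ p(x) log(p(x)/q(x))

Computing term by term:
  x=0: 2/5 × log_10[(2/5)/(3/5)] = 2/5 × -0.1761 = -0.0704
  x=1: 3/5 × log_10[(3/5)/(2/5)] = 3/5 × 0.1761 = 0.1057

D_KL(P||Q) = 0.0352 dits

Note: KL divergence is always non-negative and equals 0 iff P = Q.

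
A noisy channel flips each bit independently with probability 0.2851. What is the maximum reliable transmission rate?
0.1377 bits

For a binary symmetric channel (BSC) with error probability p:
Capacity C = 1 - H(p) bits per symbol

where H(p) = -p log₂(p) - (1-p) log₂(1-p) is the binary entropy function.

H(0.2851) = 0.8623 bits
C = 1 - 0.8623 = 0.1377 bits per symbol

This means we can reliably transmit up to 0.1377 bits of information per channel use.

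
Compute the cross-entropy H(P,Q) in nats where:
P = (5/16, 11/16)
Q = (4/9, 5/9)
0.6575 nats

Cross-entropy: H(P,Q) = -Σ p(x) log q(x)

Alternatively: H(P,Q) = H(P) + D_KL(P||Q)
H(P) = 0.6211 nats
D_KL(P||Q) = 0.0364 nats

H(P,Q) = 0.6211 + 0.0364 = 0.6575 nats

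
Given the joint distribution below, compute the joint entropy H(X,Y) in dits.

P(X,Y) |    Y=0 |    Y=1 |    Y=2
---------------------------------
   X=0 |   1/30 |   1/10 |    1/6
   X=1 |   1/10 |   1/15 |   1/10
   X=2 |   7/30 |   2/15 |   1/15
0.8999 dits

Joint entropy is H(X,Y) = -Σ_{x,y} p(x,y) log p(x,y).

Summing over all non-zero entries:
H(X,Y) = -[1/30·log_10(1/30) + 1/10·log_10(1/10) + 1/6·log_10(1/6) + 1/10·log_10(1/10) + 1/15·log_10(1/15) + 1/10·log_10(1/10) + 7/30·log_10(7/30) + 2/15·log_10(2/15) + 1/15·log_10(1/15)]
H(X,Y) = 0.8999 dits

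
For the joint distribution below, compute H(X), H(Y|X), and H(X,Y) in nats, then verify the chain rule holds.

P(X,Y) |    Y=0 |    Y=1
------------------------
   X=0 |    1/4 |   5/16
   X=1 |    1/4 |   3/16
H(X,Y) = 1.3705, H(X) = 0.6853, H(Y|X) = 0.6852 (all in nats)

Chain rule: H(X,Y) = H(X) + H(Y|X)

Left side — joint entropy directly:
H(X,Y) = -Σ p(x,y) log p(x,y) = 1.3705 nats

Right side — compute H(Y|X) from the conditional distributions:
P(X) = (9/16, 7/16), so H(X) = 0.6853 nats
H(Y|X) = Σ_x P(X=x) · H(Y|X=x):
  P(Y|X=0) = (4/9, 5/9), H(Y|X=0) = 0.6870, weight P(X=0) = 9/16
  P(Y|X=1) = (4/7, 3/7), H(Y|X=1) = 0.6829, weight P(X=1) = 7/16
H(Y|X) = 0.6852 nats

H(X) + H(Y|X) = 0.6853 + 0.6852 = 1.3705 nats

Both sides equal 1.3705 nats. ✓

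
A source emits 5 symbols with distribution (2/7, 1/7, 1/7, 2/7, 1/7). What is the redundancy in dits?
0.0259 dits

Redundancy measures how far a source is from maximum entropy:
R = H_max - H(X)

Maximum entropy for 5 symbols: H_max = log_10(5) = 0.6990 dits
Actual entropy: H(X) = 0.6731 dits
Redundancy: R = 0.6990 - 0.6731 = 0.0259 dits

This redundancy represents potential for compression: the source could be compressed by 0.0259 dits per symbol.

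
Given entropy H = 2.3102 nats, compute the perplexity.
10.0764

Perplexity is e^H (or exp(H) for natural log).

H = 2.3102 nats
Perplexity = e^2.3102 = 10.0764

Interpretation: The model's uncertainty is equivalent to choosing uniformly among 10.1 options.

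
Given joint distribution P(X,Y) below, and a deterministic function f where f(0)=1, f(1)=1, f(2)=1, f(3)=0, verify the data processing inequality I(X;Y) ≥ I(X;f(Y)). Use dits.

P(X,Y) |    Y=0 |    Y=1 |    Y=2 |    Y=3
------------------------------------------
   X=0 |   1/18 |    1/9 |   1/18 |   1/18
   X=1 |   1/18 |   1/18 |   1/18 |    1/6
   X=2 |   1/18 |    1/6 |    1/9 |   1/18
I(X;Y) = 0.0322, I(X;f(Y)) = 0.0266, inequality holds: 0.0322 ≥ 0.0266

Data Processing Inequality: For any Markov chain X → Y → Z, we have I(X;Y) ≥ I(X;Z).

Here Z = f(Y) is a deterministic function of Y, forming X → Y → Z.

Original I(X;Y) = 0.0322 dits

After applying f:
P(X,Z) where Z=f(Y):
- P(X,Z=0) = P(X,Y=3)
- P(X,Z=1) = P(X,Y=0) + P(X,Y=1) + P(X,Y=2)

I(X;Z) = I(X;f(Y)) = 0.0266 dits

Verification: 0.0322 ≥ 0.0266 ✓

Information cannot be created by processing; the function f can only lose information about X.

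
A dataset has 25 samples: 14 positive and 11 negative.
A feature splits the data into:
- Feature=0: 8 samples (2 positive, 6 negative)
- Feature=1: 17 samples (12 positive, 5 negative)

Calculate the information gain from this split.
0.1357 bits

Information Gain = H(Y) - H(Y|Feature)

Before split:
P(positive) = 14/25 = 0.5600
H(Y) = 0.9896 bits

After split:
Feature=0: H = 0.8113 bits (weight = 8/25)
Feature=1: H = 0.8740 bits (weight = 17/25)
H(Y|Feature) = (8/25)×0.8113 + (17/25)×0.8740 = 0.8539 bits

Information Gain = 0.9896 - 0.8539 = 0.1357 bits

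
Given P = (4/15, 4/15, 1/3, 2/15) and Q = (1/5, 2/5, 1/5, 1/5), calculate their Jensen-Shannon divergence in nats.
0.0209 nats

Jensen-Shannon divergence is:
JSD(P||Q) = 0.5 × D_KL(P||M) + 0.5 × D_KL(Q||M)
where M = 0.5 × (P + Q) is the mixture distribution.

M = 0.5 × (4/15, 4/15, 1/3, 2/15) + 0.5 × (1/5, 2/5, 1/5, 1/5) = (7/30, 1/3, 4/15, 1/6)

D_KL(P||M) = 0.0207 nats
D_KL(Q||M) = 0.0210 nats

JSD(P||Q) = 0.5 × 0.0207 + 0.5 × 0.0210 = 0.0209 nats

Unlike KL divergence, JSD is symmetric and bounded: 0 ≤ JSD ≤ log(2).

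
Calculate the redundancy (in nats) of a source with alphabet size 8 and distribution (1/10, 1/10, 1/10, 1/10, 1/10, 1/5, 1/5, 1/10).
0.0541 nats

Redundancy measures how far a source is from maximum entropy:
R = H_max - H(X)

Maximum entropy for 8 symbols: H_max = log_e(8) = 2.0794 nats
Actual entropy: H(X) = 2.0253 nats
Redundancy: R = 2.0794 - 2.0253 = 0.0541 nats

This redundancy represents potential for compression: the source could be compressed by 0.0541 nats per symbol.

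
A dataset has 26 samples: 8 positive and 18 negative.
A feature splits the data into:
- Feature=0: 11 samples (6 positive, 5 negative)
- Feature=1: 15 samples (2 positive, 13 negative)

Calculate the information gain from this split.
0.1431 bits

Information Gain = H(Y) - H(Y|Feature)

Before split:
P(positive) = 8/26 = 0.3077
H(Y) = 0.8905 bits

After split:
Feature=0: H = 0.9940 bits (weight = 11/26)
Feature=1: H = 0.5665 bits (weight = 15/26)
H(Y|Feature) = (11/26)×0.9940 + (15/26)×0.5665 = 0.7474 bits

Information Gain = 0.8905 - 0.7474 = 0.1431 bits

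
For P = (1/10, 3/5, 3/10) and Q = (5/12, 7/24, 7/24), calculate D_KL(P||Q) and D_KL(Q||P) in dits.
D_KL(P||Q) = 0.1297, D_KL(Q||P) = 0.1633

KL divergence is not symmetric: D_KL(P||Q) ≠ D_KL(Q||P) in general.

D_KL(P||Q) = 0.1297 dits
D_KL(Q||P) = 0.1633 dits

No, they are not equal!

This asymmetry is why KL divergence is not a true distance metric.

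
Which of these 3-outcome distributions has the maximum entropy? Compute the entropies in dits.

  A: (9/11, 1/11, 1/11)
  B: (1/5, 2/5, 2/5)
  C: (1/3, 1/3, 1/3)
C

For a discrete distribution over n outcomes, entropy is maximized by the uniform distribution.

Computing entropies:
H(A) = 0.2606 dits
H(B) = 0.4581 dits
H(C) = 0.4771 dits

The uniform distribution (where all probabilities equal 1/3) achieves the maximum entropy of log_10(3) = 0.4771 dits.

Distribution C has the highest entropy.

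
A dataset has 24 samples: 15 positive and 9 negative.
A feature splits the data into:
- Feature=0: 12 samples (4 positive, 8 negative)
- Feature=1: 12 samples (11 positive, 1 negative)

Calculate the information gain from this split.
0.2884 bits

Information Gain = H(Y) - H(Y|Feature)

Before split:
P(positive) = 15/24 = 0.6250
H(Y) = 0.9544 bits

After split:
Feature=0: H = 0.9183 bits (weight = 12/24)
Feature=1: H = 0.4138 bits (weight = 12/24)
H(Y|Feature) = (12/24)×0.9183 + (12/24)×0.4138 = 0.6661 bits

Information Gain = 0.9544 - 0.6661 = 0.2884 bits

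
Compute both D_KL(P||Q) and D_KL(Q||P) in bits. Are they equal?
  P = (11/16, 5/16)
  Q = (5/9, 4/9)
D_KL(P||Q) = 0.0526, D_KL(Q||P) = 0.0550

KL divergence is not symmetric: D_KL(P||Q) ≠ D_KL(Q||P) in general.

D_KL(P||Q) = 0.0526 bits
D_KL(Q||P) = 0.0550 bits

No, they are not equal!

This asymmetry is why KL divergence is not a true distance metric.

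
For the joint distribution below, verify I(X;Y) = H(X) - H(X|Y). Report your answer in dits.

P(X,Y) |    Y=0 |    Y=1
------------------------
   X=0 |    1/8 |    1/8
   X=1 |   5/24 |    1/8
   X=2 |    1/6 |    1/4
I(X;Y) = 0.0082 dits

Mutual information has multiple equivalent forms:
- I(X;Y) = H(X) - H(X|Y)
- I(X;Y) = H(Y) - H(Y|X)
- I(X;Y) = H(X) + H(Y) - H(X,Y)

Computing all quantities:
H(X) = 0.4680, H(Y) = 0.3010, H(X,Y) = 0.7608
H(X|Y) = 0.4598, H(Y|X) = 0.2928

Verification:
H(X) - H(X|Y) = 0.4680 - 0.4598 = 0.0082
H(Y) - H(Y|X) = 0.3010 - 0.2928 = 0.0082
H(X) + H(Y) - H(X,Y) = 0.4680 + 0.3010 - 0.7608 = 0.0082

All forms give I(X;Y) = 0.0082 dits. ✓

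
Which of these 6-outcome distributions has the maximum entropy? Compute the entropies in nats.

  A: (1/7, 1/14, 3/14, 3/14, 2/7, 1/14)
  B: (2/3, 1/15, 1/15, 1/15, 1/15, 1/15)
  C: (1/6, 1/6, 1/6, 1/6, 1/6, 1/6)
C

For a discrete distribution over n outcomes, entropy is maximized by the uniform distribution.

Computing entropies:
H(A) = 1.6731 nats
H(B) = 1.1730 nats
H(C) = 1.7918 nats

The uniform distribution (where all probabilities equal 1/6) achieves the maximum entropy of log_e(6) = 1.7918 nats.

Distribution C has the highest entropy.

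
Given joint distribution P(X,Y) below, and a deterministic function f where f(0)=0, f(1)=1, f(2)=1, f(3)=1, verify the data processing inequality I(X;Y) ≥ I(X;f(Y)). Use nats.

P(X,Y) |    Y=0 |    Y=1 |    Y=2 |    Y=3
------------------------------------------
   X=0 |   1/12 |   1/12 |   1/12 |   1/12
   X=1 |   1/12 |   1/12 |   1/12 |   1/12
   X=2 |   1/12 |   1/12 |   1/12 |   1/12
I(X;Y) = 0.0000, I(X;f(Y)) = 0.0000, inequality holds: 0.0000 ≥ 0.0000

Data Processing Inequality: For any Markov chain X → Y → Z, we have I(X;Y) ≥ I(X;Z).

Here Z = f(Y) is a deterministic function of Y, forming X → Y → Z.

Original I(X;Y) = 0.0000 nats

After applying f:
P(X,Z) where Z=f(Y):
- P(X,Z=0) = P(X,Y=0)
- P(X,Z=1) = P(X,Y=1) + P(X,Y=2) + P(X,Y=3)

I(X;Z) = I(X;f(Y)) = 0.0000 nats

Verification: 0.0000 ≥ 0.0000 ✓

Information cannot be created by processing; the function f can only lose information about X.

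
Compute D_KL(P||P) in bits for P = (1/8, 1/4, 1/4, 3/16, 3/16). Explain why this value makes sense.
0.0000 bits

KL divergence satisfies the Gibbs inequality: D_KL(P||Q) ≥ 0 for all distributions P, Q.

D_KL(P||Q) = Σ p(x) log(p(x)/q(x))
Each term is p(x) × log_2(p(x)/p(x)) = p(x) × log_2(1) = 0, so the sum is 0.
D_KL(P||Q) = 0.0000 bits

When P = Q, the KL divergence is exactly 0, as there is no 'divergence' between identical distributions.

This non-negativity is a fundamental property: relative entropy cannot be negative because it measures how different Q is from P.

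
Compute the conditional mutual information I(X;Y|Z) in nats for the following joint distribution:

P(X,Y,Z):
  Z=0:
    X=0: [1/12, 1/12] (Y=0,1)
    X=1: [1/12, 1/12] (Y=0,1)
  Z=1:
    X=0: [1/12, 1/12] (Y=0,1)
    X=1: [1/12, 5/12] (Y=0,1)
0.0341 nats

Conditional mutual information: I(X;Y|Z) = H(X|Z) + H(Y|Z) - H(X,Y|Z)

H(Z) = 0.6365
H(X,Z) = 1.2425 → H(X|Z) = 0.6059
H(Y,Z) = 1.2425 → H(Y|Z) = 0.6059
H(X,Y,Z) = 1.8143 → H(X,Y|Z) = 1.1778

I(X;Y|Z) = 0.6059 + 0.6059 - 1.1778 = 0.0341 nats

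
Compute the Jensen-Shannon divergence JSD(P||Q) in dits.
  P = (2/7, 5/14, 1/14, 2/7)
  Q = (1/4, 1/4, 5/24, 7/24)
0.0099 dits

Jensen-Shannon divergence is:
JSD(P||Q) = 0.5 × D_KL(P||M) + 0.5 × D_KL(Q||M)
where M = 0.5 × (P + Q) is the mixture distribution.

M = 0.5 × (2/7, 5/14, 1/14, 2/7) + 0.5 × (1/4, 1/4, 5/24, 7/24) = (0.267857, 0.303571, 0.139881, 0.28869)

D_KL(P||M) = 0.0111 dits
D_KL(Q||M) = 0.0088 dits

JSD(P||Q) = 0.5 × 0.0111 + 0.5 × 0.0088 = 0.0099 dits

Unlike KL divergence, JSD is symmetric and bounded: 0 ≤ JSD ≤ log(2).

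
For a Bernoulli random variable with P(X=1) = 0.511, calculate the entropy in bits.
0.9997 bits

The binary entropy function is:
H(p) = -p log(p) - (1-p) log(1-p)

H(0.511) = -0.511 × log_2(0.511) - 0.489 × log_2(0.489)
H(0.511) = 0.9997 bits

Note: Binary entropy is maximized at p=0.5 (H=1 bit) and minimized at p=0 or p=1 (H=0).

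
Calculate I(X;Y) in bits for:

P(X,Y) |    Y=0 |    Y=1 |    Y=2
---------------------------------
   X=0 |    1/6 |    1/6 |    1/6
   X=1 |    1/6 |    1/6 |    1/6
0.0000 bits

Mutual information: I(X;Y) = H(X) + H(Y) - H(X,Y)

Marginals:
P(X) = (1/2, 1/2), H(X) = 1.0000 bits
P(Y) = (1/3, 1/3, 1/3), H(Y) = 1.5850 bits

Joint entropy: H(X,Y) = 2.5850 bits

I(X;Y) = 1.0000 + 1.5850 - 2.5850 = 0.0000 bits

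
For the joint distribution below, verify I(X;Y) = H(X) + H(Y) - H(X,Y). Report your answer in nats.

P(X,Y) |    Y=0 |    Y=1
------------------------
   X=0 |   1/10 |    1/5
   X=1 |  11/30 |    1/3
I(X;Y) = 0.0156 nats

Mutual information has multiple equivalent forms:
- I(X;Y) = H(X) - H(X|Y)
- I(X;Y) = H(Y) - H(Y|X)
- I(X;Y) = H(X) + H(Y) - H(X,Y)

Computing all quantities:
H(X) = 0.6109, H(Y) = 0.6909, H(X,Y) = 1.2862
H(X|Y) = 0.5953, H(Y|X) = 0.6754

Verification:
H(X) - H(X|Y) = 0.6109 - 0.5953 = 0.0156
H(Y) - H(Y|X) = 0.6909 - 0.6754 = 0.0156
H(X) + H(Y) - H(X,Y) = 0.6109 + 0.6909 - 1.2862 = 0.0156

All forms give I(X;Y) = 0.0156 nats. ✓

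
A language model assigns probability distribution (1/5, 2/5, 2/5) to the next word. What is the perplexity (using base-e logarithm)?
2.8717

Perplexity is e^H (or exp(H) for natural log).

First, H = -Σ p log p = 1.0549 nats
Perplexity = e^1.0549 = 2.8717

Interpretation: The model's uncertainty is equivalent to choosing uniformly among 2.9 options.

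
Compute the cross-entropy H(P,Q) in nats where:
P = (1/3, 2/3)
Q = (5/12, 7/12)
0.6512 nats

Cross-entropy: H(P,Q) = -Σ p(x) log q(x)

Alternatively: H(P,Q) = H(P) + D_KL(P||Q)
H(P) = 0.6365 nats
D_KL(P||Q) = 0.0146 nats

H(P,Q) = 0.6365 + 0.0146 = 0.6512 nats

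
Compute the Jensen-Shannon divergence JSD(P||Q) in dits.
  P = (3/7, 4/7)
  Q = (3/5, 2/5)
0.0064 dits

Jensen-Shannon divergence is:
JSD(P||Q) = 0.5 × D_KL(P||M) + 0.5 × D_KL(Q||M)
where M = 0.5 × (P + Q) is the mixture distribution.

M = 0.5 × (3/7, 4/7) + 0.5 × (3/5, 2/5) = (18/35, 17/35)

D_KL(P||M) = 0.0064 dits
D_KL(Q||M) = 0.0064 dits

JSD(P||Q) = 0.5 × 0.0064 + 0.5 × 0.0064 = 0.0064 dits

Unlike KL divergence, JSD is symmetric and bounded: 0 ≤ JSD ≤ log(2).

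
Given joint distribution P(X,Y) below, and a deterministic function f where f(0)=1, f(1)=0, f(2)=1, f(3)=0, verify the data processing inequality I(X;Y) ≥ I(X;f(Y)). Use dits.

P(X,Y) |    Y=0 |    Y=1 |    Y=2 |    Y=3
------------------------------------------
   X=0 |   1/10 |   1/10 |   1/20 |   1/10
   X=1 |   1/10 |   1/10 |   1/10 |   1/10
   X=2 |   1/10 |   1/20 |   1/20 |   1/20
I(X;Y) = 0.0067, I(X;f(Y)) = 0.0037, inequality holds: 0.0067 ≥ 0.0037

Data Processing Inequality: For any Markov chain X → Y → Z, we have I(X;Y) ≥ I(X;Z).

Here Z = f(Y) is a deterministic function of Y, forming X → Y → Z.

Original I(X;Y) = 0.0067 dits

After applying f:
P(X,Z) where Z=f(Y):
- P(X,Z=0) = P(X,Y=1) + P(X,Y=3)
- P(X,Z=1) = P(X,Y=0) + P(X,Y=2)

I(X;Z) = I(X;f(Y)) = 0.0037 dits

Verification: 0.0067 ≥ 0.0037 ✓

Information cannot be created by processing; the function f can only lose information about X.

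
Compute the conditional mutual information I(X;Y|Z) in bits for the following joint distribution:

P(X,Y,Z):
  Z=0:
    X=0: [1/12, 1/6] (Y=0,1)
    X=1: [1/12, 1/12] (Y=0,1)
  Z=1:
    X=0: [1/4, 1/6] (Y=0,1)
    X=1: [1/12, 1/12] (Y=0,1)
0.0118 bits

Conditional mutual information: I(X;Y|Z) = H(X|Z) + H(Y|Z) - H(X,Y|Z)

H(Z) = 0.9799
H(X,Z) = 1.8879 → H(X|Z) = 0.9080
H(Y,Z) = 1.9591 → H(Y|Z) = 0.9793
H(X,Y,Z) = 2.8554 → H(X,Y|Z) = 1.8755

I(X;Y|Z) = 0.9080 + 0.9793 - 1.8755 = 0.0118 bits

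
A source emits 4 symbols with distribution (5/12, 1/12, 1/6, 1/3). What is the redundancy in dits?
0.0650 dits

Redundancy measures how far a source is from maximum entropy:
R = H_max - H(X)

Maximum entropy for 4 symbols: H_max = log_10(4) = 0.6021 dits
Actual entropy: H(X) = 0.5371 dits
Redundancy: R = 0.6021 - 0.5371 = 0.0650 dits

This redundancy represents potential for compression: the source could be compressed by 0.0650 dits per symbol.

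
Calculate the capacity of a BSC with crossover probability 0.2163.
0.2466 bits

For a binary symmetric channel (BSC) with error probability p:
Capacity C = 1 - H(p) bits per symbol

where H(p) = -p log₂(p) - (1-p) log₂(1-p) is the binary entropy function.

H(0.2163) = 0.7534 bits
C = 1 - 0.7534 = 0.2466 bits per symbol

This means we can reliably transmit up to 0.2466 bits of information per channel use.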